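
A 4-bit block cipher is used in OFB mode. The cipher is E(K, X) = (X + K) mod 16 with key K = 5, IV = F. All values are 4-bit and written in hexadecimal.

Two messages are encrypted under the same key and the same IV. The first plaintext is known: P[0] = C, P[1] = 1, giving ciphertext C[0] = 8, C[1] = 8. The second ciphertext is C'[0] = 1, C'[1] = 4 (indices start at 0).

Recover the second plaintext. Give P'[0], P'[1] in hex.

P'[0] = 5, P'[1] = D

In OFB with a reused IV, both messages share the same keystream S_i, so C_i ⊕ C'_i = P_i ⊕ P'_i and thus P'_i = P_i ⊕ C_i ⊕ C'_i.
P'[0]: C ⊕ 8 ⊕ 1 = 5.
P'[1]: 1 ⊕ 8 ⊕ 4 = D.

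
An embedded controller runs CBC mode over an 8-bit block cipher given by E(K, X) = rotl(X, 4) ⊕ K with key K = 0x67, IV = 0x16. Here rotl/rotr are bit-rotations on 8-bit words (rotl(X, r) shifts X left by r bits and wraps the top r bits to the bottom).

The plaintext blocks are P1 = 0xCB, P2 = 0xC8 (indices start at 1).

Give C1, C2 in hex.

CBC encryption: C_i = E(K, P_i ⊕ C_{i−1}), with C_{0} = IV.
C1: P1 ⊕ 0x16 = 0xDD; E(K, 0xDD) = 0xBA.
C2: P2 ⊕ 0xBA = 0x72; E(K, 0x72) = 0x40.

C1 = 0xBA, C2 = 0x40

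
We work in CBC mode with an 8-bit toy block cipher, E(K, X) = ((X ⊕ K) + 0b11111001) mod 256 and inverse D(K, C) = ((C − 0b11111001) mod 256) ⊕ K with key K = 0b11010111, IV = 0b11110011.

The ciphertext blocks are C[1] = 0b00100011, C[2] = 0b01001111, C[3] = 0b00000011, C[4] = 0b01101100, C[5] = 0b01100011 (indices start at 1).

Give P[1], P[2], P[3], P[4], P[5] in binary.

P[1] = 0b00001110, P[2] = 0b10100010, P[3] = 0b10010010, P[4] = 0b10100111, P[5] = 0b11010001

CBC decryption: P_i = D(K, C_i) ⊕ C_{i−1}, with C_{0} = IV.
P[1]: D(K, 0b00100011) = 0b11111101; 0b11111101 ⊕ 0b11110011 = 0b00001110.
P[2]: D(K, 0b01001111) = 0b10000001; 0b10000001 ⊕ 0b00100011 = 0b10100010.
P[3]: D(K, 0b00000011) = 0b11011101; 0b11011101 ⊕ 0b01001111 = 0b10010010.
P[4]: D(K, 0b01101100) = 0b10100100; 0b10100100 ⊕ 0b00000011 = 0b10100111.
P[5]: D(K, 0b01100011) = 0b10111101; 0b10111101 ⊕ 0b01101100 = 0b11010001.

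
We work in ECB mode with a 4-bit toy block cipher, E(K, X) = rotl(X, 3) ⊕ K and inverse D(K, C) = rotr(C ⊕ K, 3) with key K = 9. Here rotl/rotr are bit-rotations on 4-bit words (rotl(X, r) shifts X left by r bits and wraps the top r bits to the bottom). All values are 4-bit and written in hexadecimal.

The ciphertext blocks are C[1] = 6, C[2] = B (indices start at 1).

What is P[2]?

ECB decryption: P_i = D(K, C_i).
P[2]: D(K, B) = 4.

P[2] = 4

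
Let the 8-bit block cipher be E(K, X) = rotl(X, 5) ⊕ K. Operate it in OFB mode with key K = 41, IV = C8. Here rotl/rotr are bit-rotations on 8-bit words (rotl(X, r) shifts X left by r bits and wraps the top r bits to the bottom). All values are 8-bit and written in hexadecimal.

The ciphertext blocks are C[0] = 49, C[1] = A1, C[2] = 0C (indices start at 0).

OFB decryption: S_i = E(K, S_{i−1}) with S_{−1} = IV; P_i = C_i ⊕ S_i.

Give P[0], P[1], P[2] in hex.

P[0]: S = E(K, C8) = 58; 49 ⊕ 58 = 11.
P[1]: S = E(K, 58) = 4A; A1 ⊕ 4A = EB.
P[2]: S = E(K, 4A) = 08; 0C ⊕ 08 = 04.

P[0] = 11, P[1] = EB, P[2] = 04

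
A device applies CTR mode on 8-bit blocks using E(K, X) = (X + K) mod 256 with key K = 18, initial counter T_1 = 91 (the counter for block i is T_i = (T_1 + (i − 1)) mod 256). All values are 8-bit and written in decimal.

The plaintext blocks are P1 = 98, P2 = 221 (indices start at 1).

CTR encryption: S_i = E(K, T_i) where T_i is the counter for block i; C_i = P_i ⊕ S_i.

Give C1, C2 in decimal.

C1 = 15, C2 = 179

C1: T = 91, S = E(K, T) = 109; 98 ⊕ 109 = 15.
C2: T = 92, S = E(K, T) = 110; 221 ⊕ 110 = 179.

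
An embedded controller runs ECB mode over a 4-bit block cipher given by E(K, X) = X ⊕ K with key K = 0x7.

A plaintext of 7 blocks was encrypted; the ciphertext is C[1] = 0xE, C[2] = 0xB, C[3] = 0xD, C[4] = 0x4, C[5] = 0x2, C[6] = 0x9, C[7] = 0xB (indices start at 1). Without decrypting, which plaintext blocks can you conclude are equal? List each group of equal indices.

ECB encrypts each block independently with the same key, so equal ciphertext blocks imply equal plaintext blocks.
C[2] = C[7] = 0xB, so P[2] = P[7].

P[2] = P[7]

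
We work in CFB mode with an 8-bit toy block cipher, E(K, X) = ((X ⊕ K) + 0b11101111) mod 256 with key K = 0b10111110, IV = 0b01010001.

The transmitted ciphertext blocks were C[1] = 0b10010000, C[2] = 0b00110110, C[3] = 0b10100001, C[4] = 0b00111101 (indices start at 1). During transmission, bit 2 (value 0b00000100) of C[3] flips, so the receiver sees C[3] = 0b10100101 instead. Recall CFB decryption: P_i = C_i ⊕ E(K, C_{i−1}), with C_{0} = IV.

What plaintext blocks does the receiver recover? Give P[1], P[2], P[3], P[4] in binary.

P[1] = 0b01001110, P[2] = 0b00101011, P[3] = 0b11010010, P[4] = 0b00110111

Only C[3] changed, to 0b10100101. In CFB, a change in C_i flips the same bit in P_i and garbles P_{i+1}. Decrypting the received ciphertext:
P[1]: E(K, 0b01010001) = 0b11011110; 0b10010000 ⊕ 0b11011110 = 0b01001110.
P[2]: E(K, 0b10010000) = 0b00011101; 0b00110110 ⊕ 0b00011101 = 0b00101011.
P[3]: E(K, 0b00110110) = 0b01110111; 0b10100101 ⊕ 0b01110111 = 0b11010010.
P[4]: E(K, 0b10100101) = 0b00001010; 0b00111101 ⊕ 0b00001010 = 0b00110111.
Blocks that differ from the original plaintext: P[3], P[4].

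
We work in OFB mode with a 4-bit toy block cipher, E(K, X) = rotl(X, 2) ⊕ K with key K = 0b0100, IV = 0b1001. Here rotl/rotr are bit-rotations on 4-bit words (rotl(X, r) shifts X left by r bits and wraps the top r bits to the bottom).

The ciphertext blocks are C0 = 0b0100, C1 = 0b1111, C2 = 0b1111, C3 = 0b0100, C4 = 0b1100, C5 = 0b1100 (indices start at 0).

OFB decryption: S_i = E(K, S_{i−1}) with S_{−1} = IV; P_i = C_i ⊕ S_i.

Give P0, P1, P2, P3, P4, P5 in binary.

P0 = 0b0110, P1 = 0b0011, P2 = 0b1000, P3 = 0b1101, P4 = 0b1110, P5 = 0b0000

P0: S = E(K, 0b1001) = 0b0010; 0b0100 ⊕ 0b0010 = 0b0110.
P1: S = E(K, 0b0010) = 0b1100; 0b1111 ⊕ 0b1100 = 0b0011.
P2: S = E(K, 0b1100) = 0b0111; 0b1111 ⊕ 0b0111 = 0b1000.
P3: S = E(K, 0b0111) = 0b1001; 0b0100 ⊕ 0b1001 = 0b1101.
P4: S = E(K, 0b1001) = 0b0010; 0b1100 ⊕ 0b0010 = 0b1110.
P5: S = E(K, 0b0010) = 0b1100; 0b1100 ⊕ 0b1100 = 0b0000.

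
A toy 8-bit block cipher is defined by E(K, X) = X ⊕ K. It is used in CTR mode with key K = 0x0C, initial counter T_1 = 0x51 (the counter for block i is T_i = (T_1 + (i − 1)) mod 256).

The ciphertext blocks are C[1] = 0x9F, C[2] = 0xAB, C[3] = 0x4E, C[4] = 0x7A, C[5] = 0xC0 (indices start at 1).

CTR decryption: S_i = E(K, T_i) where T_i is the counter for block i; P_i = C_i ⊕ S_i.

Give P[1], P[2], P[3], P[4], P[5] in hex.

P[1]: T = 0x51, S = E(K, T) = 0x5D; 0x9F ⊕ 0x5D = 0xC2.
P[2]: T = 0x52, S = E(K, T) = 0x5E; 0xAB ⊕ 0x5E = 0xF5.
P[3]: T = 0x53, S = E(K, T) = 0x5F; 0x4E ⊕ 0x5F = 0x11.
P[4]: T = 0x54, S = E(K, T) = 0x58; 0x7A ⊕ 0x58 = 0x22.
P[5]: T = 0x55, S = E(K, T) = 0x59; 0xC0 ⊕ 0x59 = 0x99.

P[1] = 0xC2, P[2] = 0xF5, P[3] = 0x11, P[4] = 0x22, P[5] = 0x99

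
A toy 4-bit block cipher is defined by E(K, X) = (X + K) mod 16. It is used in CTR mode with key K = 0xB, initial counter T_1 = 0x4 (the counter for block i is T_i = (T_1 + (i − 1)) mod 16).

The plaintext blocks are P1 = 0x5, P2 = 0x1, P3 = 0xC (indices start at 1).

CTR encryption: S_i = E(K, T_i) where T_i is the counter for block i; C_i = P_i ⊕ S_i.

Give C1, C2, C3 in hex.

C1: T = 0x4, S = E(K, T) = 0xF; 0x5 ⊕ 0xF = 0xA.
C2: T = 0x5, S = E(K, T) = 0x0; 0x1 ⊕ 0x0 = 0x1.
C3: T = 0x6, S = E(K, T) = 0x1; 0xC ⊕ 0x1 = 0xD.

C1 = 0xA, C2 = 0x1, C3 = 0xD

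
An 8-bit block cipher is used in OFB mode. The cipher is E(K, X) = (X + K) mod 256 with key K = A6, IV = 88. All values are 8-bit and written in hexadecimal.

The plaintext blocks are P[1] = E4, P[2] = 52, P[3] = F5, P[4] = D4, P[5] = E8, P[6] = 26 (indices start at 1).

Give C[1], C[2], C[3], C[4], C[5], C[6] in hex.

OFB encryption: S_i = E(K, S_{i−1}) with S_{0} = IV; C_i = P_i ⊕ S_i.
C[1]: S = E(K, 88) = 2E; E4 ⊕ 2E = CA.
C[2]: S = E(K, 2E) = D4; 52 ⊕ D4 = 86.
C[3]: S = E(K, D4) = 7A; F5 ⊕ 7A = 8F.
C[4]: S = E(K, 7A) = 20; D4 ⊕ 20 = F4.
C[5]: S = E(K, 20) = C6; E8 ⊕ C6 = 2E.
C[6]: S = E(K, C6) = 6C; 26 ⊕ 6C = 4A.

C[1] = CA, C[2] = 86, C[3] = 8F, C[4] = F4, C[5] = 2E, C[6] = 4A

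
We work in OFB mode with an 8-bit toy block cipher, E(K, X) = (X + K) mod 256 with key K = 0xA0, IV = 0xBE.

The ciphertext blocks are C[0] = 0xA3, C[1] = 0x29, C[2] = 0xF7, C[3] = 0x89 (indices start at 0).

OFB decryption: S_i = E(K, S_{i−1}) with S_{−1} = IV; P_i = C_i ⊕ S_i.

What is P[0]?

P[0] = 0xFD

P[0]: S = E(K, 0xBE) = 0x5E; 0xA3 ⊕ 0x5E = 0xFD.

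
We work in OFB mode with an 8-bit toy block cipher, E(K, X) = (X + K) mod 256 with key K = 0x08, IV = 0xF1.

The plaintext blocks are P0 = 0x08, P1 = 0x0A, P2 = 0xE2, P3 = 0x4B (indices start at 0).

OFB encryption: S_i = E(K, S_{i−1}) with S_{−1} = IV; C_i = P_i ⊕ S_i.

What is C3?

C0: S = E(K, 0xF1) = 0xF9; 0x08 ⊕ 0xF9 = 0xF1.
C1: S = E(K, 0xF9) = 0x01; 0x0A ⊕ 0x01 = 0x0B.
C2: S = E(K, 0x01) = 0x09; 0xE2 ⊕ 0x09 = 0xEB.
C3: S = E(K, 0x09) = 0x11; 0x4B ⊕ 0x11 = 0x5A.

C3 = 0x5A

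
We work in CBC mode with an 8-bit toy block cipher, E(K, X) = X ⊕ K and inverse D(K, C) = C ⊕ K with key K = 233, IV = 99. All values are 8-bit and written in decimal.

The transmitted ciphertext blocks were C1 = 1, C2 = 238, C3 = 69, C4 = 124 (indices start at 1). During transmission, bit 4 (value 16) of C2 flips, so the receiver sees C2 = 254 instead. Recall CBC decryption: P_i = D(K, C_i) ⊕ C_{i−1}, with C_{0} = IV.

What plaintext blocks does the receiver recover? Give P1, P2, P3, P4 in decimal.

P1 = 139, P2 = 22, P3 = 82, P4 = 208

Only C2 changed, to 254. In CBC, a change in C_i garbles P_i and flips the same bit in P_{i+1}. Decrypting the received ciphertext:
P1: D(K, 1) = 232; 232 ⊕ 99 = 139.
P2: D(K, 254) = 23; 23 ⊕ 1 = 22.
P3: D(K, 69) = 172; 172 ⊕ 254 = 82.
P4: D(K, 124) = 149; 149 ⊕ 69 = 208.
Blocks that differ from the original plaintext: P2, P3.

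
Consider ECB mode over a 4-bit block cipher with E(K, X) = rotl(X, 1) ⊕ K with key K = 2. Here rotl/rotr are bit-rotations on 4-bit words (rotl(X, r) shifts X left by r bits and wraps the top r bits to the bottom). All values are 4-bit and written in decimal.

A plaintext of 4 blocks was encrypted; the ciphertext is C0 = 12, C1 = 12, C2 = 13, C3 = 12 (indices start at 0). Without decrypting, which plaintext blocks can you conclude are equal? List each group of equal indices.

ECB encrypts each block independently with the same key, so equal ciphertext blocks imply equal plaintext blocks.
C0 = C1 = C3 = 12, so P0 = P1 = P3.

P0 = P1 = P3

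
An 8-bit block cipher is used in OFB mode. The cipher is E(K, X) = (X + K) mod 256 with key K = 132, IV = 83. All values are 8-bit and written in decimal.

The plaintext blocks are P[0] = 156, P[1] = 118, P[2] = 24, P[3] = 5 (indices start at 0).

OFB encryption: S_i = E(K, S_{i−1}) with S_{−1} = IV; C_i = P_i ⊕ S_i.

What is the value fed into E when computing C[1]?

215

C[0]: S = E(K, 83) = 215; 156 ⊕ 215 = 75.
C[1]: S = E(K, 215) = 91; 118 ⊕ 91 = 45.
So the input to E for block [1] is 215.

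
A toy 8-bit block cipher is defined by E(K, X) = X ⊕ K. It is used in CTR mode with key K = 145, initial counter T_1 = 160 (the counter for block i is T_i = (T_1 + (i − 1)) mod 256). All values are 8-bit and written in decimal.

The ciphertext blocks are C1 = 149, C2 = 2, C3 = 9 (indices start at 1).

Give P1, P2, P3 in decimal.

P1 = 164, P2 = 50, P3 = 58

CTR decryption: S_i = E(K, T_i) where T_i is the counter for block i; P_i = C_i ⊕ S_i.
P1: T = 160, S = E(K, T) = 49; 149 ⊕ 49 = 164.
P2: T = 161, S = E(K, T) = 48; 2 ⊕ 48 = 50.
P3: T = 162, S = E(K, T) = 51; 9 ⊕ 51 = 58.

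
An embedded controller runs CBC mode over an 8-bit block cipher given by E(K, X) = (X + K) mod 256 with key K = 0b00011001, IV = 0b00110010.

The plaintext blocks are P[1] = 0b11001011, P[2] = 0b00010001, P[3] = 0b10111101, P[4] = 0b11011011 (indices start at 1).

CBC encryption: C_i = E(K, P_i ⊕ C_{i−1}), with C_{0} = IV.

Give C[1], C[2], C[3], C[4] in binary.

C[1] = 0b00010010, C[2] = 0b00011100, C[3] = 0b10111010, C[4] = 0b01111010

C[1]: P[1] ⊕ 0b00110010 = 0b11111001; E(K, 0b11111001) = 0b00010010.
C[2]: P[2] ⊕ 0b00010010 = 0b00000011; E(K, 0b00000011) = 0b00011100.
C[3]: P[3] ⊕ 0b00011100 = 0b10100001; E(K, 0b10100001) = 0b10111010.
C[4]: P[4] ⊕ 0b10111010 = 0b01100001; E(K, 0b01100001) = 0b01111010.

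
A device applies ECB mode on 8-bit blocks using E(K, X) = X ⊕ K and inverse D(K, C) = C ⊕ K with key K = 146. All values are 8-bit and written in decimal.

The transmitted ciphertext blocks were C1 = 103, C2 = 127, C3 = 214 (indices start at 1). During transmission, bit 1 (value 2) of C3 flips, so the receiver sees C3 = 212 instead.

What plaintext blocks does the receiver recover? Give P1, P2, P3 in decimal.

P1 = 245, P2 = 237, P3 = 70

ECB decryption: P_i = D(K, C_i).
Only C3 changed, to 212. In ECB, a change in C_i affects only P_i. Decrypting the received ciphertext:
P1: D(K, 103) = 245.
P2: D(K, 127) = 237.
P3: D(K, 212) = 70.
Blocks that differ from the original plaintext: P3.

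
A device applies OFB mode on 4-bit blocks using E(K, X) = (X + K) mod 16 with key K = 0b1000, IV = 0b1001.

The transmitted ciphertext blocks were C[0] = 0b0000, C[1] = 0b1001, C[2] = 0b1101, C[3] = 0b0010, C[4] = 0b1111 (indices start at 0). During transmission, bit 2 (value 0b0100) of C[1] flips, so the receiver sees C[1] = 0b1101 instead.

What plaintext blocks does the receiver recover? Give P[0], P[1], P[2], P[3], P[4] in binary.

P[0] = 0b0001, P[1] = 0b0100, P[2] = 0b1100, P[3] = 0b1011, P[4] = 0b1110

OFB decryption: S_i = E(K, S_{i−1}) with S_{−1} = IV; P_i = C_i ⊕ S_i.
Only C[1] changed, to 0b1101. In OFB, a change in C_i flips the same bit in P_i only; the keystream is unaffected. Decrypting the received ciphertext:
P[0]: S = E(K, 0b1001) = 0b0001; 0b0000 ⊕ 0b0001 = 0b0001.
P[1]: S = E(K, 0b0001) = 0b1001; 0b1101 ⊕ 0b1001 = 0b0100.
P[2]: S = E(K, 0b1001) = 0b0001; 0b1101 ⊕ 0b0001 = 0b1100.
P[3]: S = E(K, 0b0001) = 0b1001; 0b0010 ⊕ 0b1001 = 0b1011.
P[4]: S = E(K, 0b1001) = 0b0001; 0b1111 ⊕ 0b0001 = 0b1110.
Blocks that differ from the original plaintext: P[1].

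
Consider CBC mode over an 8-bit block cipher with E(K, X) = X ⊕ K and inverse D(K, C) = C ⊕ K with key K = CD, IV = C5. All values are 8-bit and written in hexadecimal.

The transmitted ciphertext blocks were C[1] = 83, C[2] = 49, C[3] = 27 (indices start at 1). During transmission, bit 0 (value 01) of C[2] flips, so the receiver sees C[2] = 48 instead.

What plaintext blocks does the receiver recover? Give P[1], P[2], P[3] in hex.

CBC decryption: P_i = D(K, C_i) ⊕ C_{i−1}, with C_{0} = IV.
Only C[2] changed, to 48. In CBC, a change in C_i garbles P_i and flips the same bit in P_{i+1}. Decrypting the received ciphertext:
P[1]: D(K, 83) = 4E; 4E ⊕ C5 = 8B.
P[2]: D(K, 48) = 85; 85 ⊕ 83 = 06.
P[3]: D(K, 27) = EA; EA ⊕ 48 = A2.
Blocks that differ from the original plaintext: P[2], P[3].

P[1] = 8B, P[2] = 06, P[3] = A2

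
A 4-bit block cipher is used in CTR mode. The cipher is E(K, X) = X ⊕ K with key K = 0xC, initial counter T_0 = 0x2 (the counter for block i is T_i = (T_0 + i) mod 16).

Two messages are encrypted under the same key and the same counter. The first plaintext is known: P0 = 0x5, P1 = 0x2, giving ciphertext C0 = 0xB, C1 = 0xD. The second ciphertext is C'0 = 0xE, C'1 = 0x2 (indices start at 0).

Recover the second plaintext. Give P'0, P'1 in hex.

In CTR with a reused counter, both messages share the same keystream S_i, so C_i ⊕ C'_i = P_i ⊕ P'_i and thus P'_i = P_i ⊕ C_i ⊕ C'_i.
P'0: 0x5 ⊕ 0xB ⊕ 0xE = 0x0.
P'1: 0x2 ⊕ 0xD ⊕ 0x2 = 0xD.

P'0 = 0x0, P'1 = 0xD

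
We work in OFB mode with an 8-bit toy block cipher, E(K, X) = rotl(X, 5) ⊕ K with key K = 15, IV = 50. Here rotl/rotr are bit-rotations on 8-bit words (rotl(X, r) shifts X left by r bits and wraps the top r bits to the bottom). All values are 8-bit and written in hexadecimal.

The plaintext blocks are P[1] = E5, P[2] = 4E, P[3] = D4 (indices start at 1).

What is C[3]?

C[3] = 1F

OFB encryption: S_i = E(K, S_{i−1}) with S_{0} = IV; C_i = P_i ⊕ S_i.
C[1]: S = E(K, 50) = 1F; E5 ⊕ 1F = FA.
C[2]: S = E(K, 1F) = F6; 4E ⊕ F6 = B8.
C[3]: S = E(K, F6) = CB; D4 ⊕ CB = 1F.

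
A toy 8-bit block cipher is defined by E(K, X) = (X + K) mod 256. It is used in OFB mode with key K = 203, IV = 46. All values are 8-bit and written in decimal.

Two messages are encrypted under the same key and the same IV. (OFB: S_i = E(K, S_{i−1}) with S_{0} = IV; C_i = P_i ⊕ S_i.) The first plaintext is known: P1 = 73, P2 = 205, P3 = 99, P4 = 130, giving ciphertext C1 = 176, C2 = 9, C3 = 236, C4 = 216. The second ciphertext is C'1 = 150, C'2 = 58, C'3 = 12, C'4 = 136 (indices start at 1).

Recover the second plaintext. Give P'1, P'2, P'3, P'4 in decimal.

P'1 = 111, P'2 = 254, P'3 = 131, P'4 = 210

In OFB with a reused IV, both messages share the same keystream S_i, so C_i ⊕ C'_i = P_i ⊕ P'_i and thus P'_i = P_i ⊕ C_i ⊕ C'_i.
P'1: 73 ⊕ 176 ⊕ 150 = 111.
P'2: 205 ⊕ 9 ⊕ 58 = 254.
P'3: 99 ⊕ 236 ⊕ 12 = 131.
P'4: 130 ⊕ 216 ⊕ 136 = 210.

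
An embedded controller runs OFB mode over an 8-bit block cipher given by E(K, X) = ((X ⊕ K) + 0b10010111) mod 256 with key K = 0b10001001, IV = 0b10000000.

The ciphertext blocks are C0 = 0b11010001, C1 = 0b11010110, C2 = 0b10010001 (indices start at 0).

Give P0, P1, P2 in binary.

OFB decryption: S_i = E(K, S_{i−1}) with S_{−1} = IV; P_i = C_i ⊕ S_i.
P0: S = E(K, 0b10000000) = 0b10100000; 0b11010001 ⊕ 0b10100000 = 0b01110001.
P1: S = E(K, 0b10100000) = 0b11000000; 0b11010110 ⊕ 0b11000000 = 0b00010110.
P2: S = E(K, 0b11000000) = 0b11100000; 0b10010001 ⊕ 0b11100000 = 0b01110001.

P0 = 0b01110001, P1 = 0b00010110, P2 = 0b01110001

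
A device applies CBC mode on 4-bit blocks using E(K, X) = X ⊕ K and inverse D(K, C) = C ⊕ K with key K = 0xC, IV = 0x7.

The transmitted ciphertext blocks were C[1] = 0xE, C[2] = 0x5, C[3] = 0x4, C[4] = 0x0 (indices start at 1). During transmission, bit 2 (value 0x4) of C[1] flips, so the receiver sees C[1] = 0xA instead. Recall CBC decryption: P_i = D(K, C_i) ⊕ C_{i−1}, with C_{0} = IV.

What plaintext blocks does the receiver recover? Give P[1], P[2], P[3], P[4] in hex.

P[1] = 0x1, P[2] = 0x3, P[3] = 0xD, P[4] = 0x8

Only C[1] changed, to 0xA. In CBC, a change in C_i garbles P_i and flips the same bit in P_{i+1}. Decrypting the received ciphertext:
P[1]: D(K, 0xA) = 0x6; 0x6 ⊕ 0x7 = 0x1.
P[2]: D(K, 0x5) = 0x9; 0x9 ⊕ 0xA = 0x3.
P[3]: D(K, 0x4) = 0x8; 0x8 ⊕ 0x5 = 0xD.
P[4]: D(K, 0x0) = 0xC; 0xC ⊕ 0x4 = 0x8.
Blocks that differ from the original plaintext: P[1], P[2].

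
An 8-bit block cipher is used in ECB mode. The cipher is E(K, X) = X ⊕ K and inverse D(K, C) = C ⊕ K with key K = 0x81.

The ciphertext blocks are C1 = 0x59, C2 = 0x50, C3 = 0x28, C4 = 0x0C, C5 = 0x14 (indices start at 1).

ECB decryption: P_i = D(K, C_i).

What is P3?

P3: D(K, 0x28) = 0xA9.

P3 = 0xA9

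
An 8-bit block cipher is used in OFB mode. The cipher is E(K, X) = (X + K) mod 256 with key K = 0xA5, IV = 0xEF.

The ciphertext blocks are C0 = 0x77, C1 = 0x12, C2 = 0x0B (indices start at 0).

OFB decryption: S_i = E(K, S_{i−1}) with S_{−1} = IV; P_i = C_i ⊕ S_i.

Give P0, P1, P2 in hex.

P0 = 0xE3, P1 = 0x2B, P2 = 0xD5

P0: S = E(K, 0xEF) = 0x94; 0x77 ⊕ 0x94 = 0xE3.
P1: S = E(K, 0x94) = 0x39; 0x12 ⊕ 0x39 = 0x2B.
P2: S = E(K, 0x39) = 0xDE; 0x0B ⊕ 0xDE = 0xD5.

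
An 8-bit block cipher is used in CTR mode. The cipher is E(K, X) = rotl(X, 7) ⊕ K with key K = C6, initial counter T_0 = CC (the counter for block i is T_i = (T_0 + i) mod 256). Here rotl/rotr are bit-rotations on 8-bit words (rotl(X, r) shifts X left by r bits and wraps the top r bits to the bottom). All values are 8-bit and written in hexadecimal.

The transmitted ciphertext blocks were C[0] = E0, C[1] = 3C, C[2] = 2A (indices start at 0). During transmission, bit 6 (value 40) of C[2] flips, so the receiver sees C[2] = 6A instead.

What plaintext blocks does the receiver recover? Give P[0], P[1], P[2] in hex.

P[0] = 40, P[1] = 1C, P[2] = CB

CTR decryption: S_i = E(K, T_i) where T_i is the counter for block i; P_i = C_i ⊕ S_i.
Only C[2] changed, to 6A. In CTR, a change in C_i flips the same bit in P_i only; the keystream is unaffected. Decrypting the received ciphertext:
P[0]: T = CC, S = E(K, T) = A0; E0 ⊕ A0 = 40.
P[1]: T = CD, S = E(K, T) = 20; 3C ⊕ 20 = 1C.
P[2]: T = CE, S = E(K, T) = A1; 6A ⊕ A1 = CB.
Blocks that differ from the original plaintext: P[2].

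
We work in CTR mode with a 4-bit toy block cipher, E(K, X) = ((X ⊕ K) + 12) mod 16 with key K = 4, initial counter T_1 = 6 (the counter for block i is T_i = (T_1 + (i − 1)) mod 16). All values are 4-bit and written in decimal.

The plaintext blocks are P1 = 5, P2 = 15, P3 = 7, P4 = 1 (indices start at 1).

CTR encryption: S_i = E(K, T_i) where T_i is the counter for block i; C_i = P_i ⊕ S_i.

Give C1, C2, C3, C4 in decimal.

C1 = 11, C2 = 0, C3 = 15, C4 = 8

C1: T = 6, S = E(K, T) = 14; 5 ⊕ 14 = 11.
C2: T = 7, S = E(K, T) = 15; 15 ⊕ 15 = 0.
C3: T = 8, S = E(K, T) = 8; 7 ⊕ 8 = 15.
C4: T = 9, S = E(K, T) = 9; 1 ⊕ 9 = 8.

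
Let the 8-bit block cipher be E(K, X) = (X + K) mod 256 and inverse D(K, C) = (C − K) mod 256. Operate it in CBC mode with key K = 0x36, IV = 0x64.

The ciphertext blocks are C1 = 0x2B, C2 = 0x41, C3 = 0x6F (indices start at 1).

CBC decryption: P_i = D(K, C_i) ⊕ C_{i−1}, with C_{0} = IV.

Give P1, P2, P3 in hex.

P1: D(K, 0x2B) = 0xF5; 0xF5 ⊕ 0x64 = 0x91.
P2: D(K, 0x41) = 0x0B; 0x0B ⊕ 0x2B = 0x20.
P3: D(K, 0x6F) = 0x39; 0x39 ⊕ 0x41 = 0x78.

P1 = 0x91, P2 = 0x20, P3 = 0x78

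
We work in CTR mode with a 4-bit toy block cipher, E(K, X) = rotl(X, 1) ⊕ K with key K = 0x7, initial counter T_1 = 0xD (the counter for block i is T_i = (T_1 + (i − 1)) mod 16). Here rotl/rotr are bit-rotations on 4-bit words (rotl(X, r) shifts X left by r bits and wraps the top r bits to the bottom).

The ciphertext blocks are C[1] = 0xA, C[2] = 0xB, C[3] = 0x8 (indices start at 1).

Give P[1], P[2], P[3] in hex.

P[1] = 0x6, P[2] = 0x1, P[3] = 0x0

CTR decryption: S_i = E(K, T_i) where T_i is the counter for block i; P_i = C_i ⊕ S_i.
P[1]: T = 0xD, S = E(K, T) = 0xC; 0xA ⊕ 0xC = 0x6.
P[2]: T = 0xE, S = E(K, T) = 0xA; 0xB ⊕ 0xA = 0x1.
P[3]: T = 0xF, S = E(K, T) = 0x8; 0x8 ⊕ 0x8 = 0x0.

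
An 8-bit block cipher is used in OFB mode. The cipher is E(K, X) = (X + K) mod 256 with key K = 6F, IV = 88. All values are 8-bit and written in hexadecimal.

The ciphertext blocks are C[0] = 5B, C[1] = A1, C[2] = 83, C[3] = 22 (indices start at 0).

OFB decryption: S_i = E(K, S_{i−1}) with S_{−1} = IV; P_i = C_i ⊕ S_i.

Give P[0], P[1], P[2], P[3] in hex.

P[0]: S = E(K, 88) = F7; 5B ⊕ F7 = AC.
P[1]: S = E(K, F7) = 66; A1 ⊕ 66 = C7.
P[2]: S = E(K, 66) = D5; 83 ⊕ D5 = 56.
P[3]: S = E(K, D5) = 44; 22 ⊕ 44 = 66.

P[0] = AC, P[1] = C7, P[2] = 56, P[3] = 66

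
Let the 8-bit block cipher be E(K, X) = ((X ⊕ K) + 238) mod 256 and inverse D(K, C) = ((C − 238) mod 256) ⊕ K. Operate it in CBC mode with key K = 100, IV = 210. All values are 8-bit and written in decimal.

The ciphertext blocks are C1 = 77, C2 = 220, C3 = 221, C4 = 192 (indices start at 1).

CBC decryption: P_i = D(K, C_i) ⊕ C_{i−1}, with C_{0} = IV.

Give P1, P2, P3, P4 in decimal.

P1: D(K, 77) = 59; 59 ⊕ 210 = 233.
P2: D(K, 220) = 138; 138 ⊕ 77 = 199.
P3: D(K, 221) = 139; 139 ⊕ 220 = 87.
P4: D(K, 192) = 182; 182 ⊕ 221 = 107.

P1 = 233, P2 = 199, P3 = 87, P4 = 107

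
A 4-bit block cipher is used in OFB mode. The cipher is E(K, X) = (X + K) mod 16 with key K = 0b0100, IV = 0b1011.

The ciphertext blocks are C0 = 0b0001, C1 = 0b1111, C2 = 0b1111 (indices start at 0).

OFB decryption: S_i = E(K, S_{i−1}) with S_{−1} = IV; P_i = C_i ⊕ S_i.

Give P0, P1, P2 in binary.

P0: S = E(K, 0b1011) = 0b1111; 0b0001 ⊕ 0b1111 = 0b1110.
P1: S = E(K, 0b1111) = 0b0011; 0b1111 ⊕ 0b0011 = 0b1100.
P2: S = E(K, 0b0011) = 0b0111; 0b1111 ⊕ 0b0111 = 0b1000.

P0 = 0b1110, P1 = 0b1100, P2 = 0b1000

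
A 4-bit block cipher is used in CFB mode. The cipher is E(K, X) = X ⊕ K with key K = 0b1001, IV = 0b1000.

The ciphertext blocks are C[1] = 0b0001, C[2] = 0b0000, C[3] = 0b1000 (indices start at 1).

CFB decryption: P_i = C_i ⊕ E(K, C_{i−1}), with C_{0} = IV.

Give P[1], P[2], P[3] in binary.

P[1] = 0b0000, P[2] = 0b1000, P[3] = 0b0001

P[1]: E(K, 0b1000) = 0b0001; 0b0001 ⊕ 0b0001 = 0b0000.
P[2]: E(K, 0b0001) = 0b1000; 0b0000 ⊕ 0b1000 = 0b1000.
P[3]: E(K, 0b0000) = 0b1001; 0b1000 ⊕ 0b1001 = 0b0001.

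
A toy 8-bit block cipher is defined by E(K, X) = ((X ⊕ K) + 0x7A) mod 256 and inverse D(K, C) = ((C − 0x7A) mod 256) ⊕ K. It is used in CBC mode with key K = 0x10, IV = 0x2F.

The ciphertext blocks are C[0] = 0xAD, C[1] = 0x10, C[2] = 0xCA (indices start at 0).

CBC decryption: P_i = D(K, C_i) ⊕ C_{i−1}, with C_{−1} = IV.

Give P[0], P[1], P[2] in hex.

P[0]: D(K, 0xAD) = 0x23; 0x23 ⊕ 0x2F = 0x0C.
P[1]: D(K, 0x10) = 0x86; 0x86 ⊕ 0xAD = 0x2B.
P[2]: D(K, 0xCA) = 0x40; 0x40 ⊕ 0x10 = 0x50.

P[0] = 0x0C, P[1] = 0x2B, P[2] = 0x50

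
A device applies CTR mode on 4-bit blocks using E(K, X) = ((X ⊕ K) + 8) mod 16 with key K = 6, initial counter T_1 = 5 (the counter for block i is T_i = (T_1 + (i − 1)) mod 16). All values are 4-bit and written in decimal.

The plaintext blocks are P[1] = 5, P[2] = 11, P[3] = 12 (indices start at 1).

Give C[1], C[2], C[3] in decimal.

CTR encryption: S_i = E(K, T_i) where T_i is the counter for block i; C_i = P_i ⊕ S_i.
C[1]: T = 5, S = E(K, T) = 11; 5 ⊕ 11 = 14.
C[2]: T = 6, S = E(K, T) = 8; 11 ⊕ 8 = 3.
C[3]: T = 7, S = E(K, T) = 9; 12 ⊕ 9 = 5.

C[1] = 14, C[2] = 3, C[3] = 5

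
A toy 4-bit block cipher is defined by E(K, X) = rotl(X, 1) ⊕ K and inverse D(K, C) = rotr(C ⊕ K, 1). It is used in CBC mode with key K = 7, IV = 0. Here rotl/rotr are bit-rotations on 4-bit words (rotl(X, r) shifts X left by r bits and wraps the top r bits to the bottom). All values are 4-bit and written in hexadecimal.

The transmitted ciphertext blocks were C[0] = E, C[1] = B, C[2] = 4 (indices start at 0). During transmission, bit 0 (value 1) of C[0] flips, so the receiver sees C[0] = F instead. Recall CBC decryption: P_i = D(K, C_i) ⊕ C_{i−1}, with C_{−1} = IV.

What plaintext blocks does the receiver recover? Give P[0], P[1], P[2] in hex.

Only C[0] changed, to F. In CBC, a change in C_i garbles P_i and flips the same bit in P_{i+1}. Decrypting the received ciphertext:
P[0]: D(K, F) = 4; 4 ⊕ 0 = 4.
P[1]: D(K, B) = 6; 6 ⊕ F = 9.
P[2]: D(K, 4) = 9; 9 ⊕ B = 2.
Blocks that differ from the original plaintext: P[0], P[1].

P[0] = 4, P[1] = 9, P[2] = 2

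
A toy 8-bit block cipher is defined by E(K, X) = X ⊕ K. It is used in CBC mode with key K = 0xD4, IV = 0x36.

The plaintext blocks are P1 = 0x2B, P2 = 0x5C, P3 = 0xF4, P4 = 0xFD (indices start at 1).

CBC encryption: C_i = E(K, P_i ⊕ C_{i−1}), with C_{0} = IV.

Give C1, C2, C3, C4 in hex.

C1: P1 ⊕ 0x36 = 0x1D; E(K, 0x1D) = 0xC9.
C2: P2 ⊕ 0xC9 = 0x95; E(K, 0x95) = 0x41.
C3: P3 ⊕ 0x41 = 0xB5; E(K, 0xB5) = 0x61.
C4: P4 ⊕ 0x61 = 0x9C; E(K, 0x9C) = 0x48.

C1 = 0xC9, C2 = 0x41, C3 = 0x61, C4 = 0x48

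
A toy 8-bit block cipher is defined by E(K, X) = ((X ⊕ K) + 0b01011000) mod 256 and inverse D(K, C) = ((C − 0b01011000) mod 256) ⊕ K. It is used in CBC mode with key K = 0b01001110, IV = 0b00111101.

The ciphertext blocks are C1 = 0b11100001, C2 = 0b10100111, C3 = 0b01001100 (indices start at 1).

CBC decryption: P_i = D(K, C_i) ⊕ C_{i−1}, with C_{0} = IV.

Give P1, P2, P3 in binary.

P1 = 0b11111010, P2 = 0b11100000, P3 = 0b00011101

P1: D(K, 0b11100001) = 0b11000111; 0b11000111 ⊕ 0b00111101 = 0b11111010.
P2: D(K, 0b10100111) = 0b00000001; 0b00000001 ⊕ 0b11100001 = 0b11100000.
P3: D(K, 0b01001100) = 0b10111010; 0b10111010 ⊕ 0b10100111 = 0b00011101.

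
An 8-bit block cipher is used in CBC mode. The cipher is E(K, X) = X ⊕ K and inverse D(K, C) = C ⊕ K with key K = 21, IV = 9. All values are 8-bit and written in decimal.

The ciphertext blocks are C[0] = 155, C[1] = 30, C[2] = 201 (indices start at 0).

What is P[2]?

P[2] = 194

CBC decryption: P_i = D(K, C_i) ⊕ C_{i−1}, with C_{−1} = IV.
P[2]: D(K, 201) = 220; 220 ⊕ 30 = 194.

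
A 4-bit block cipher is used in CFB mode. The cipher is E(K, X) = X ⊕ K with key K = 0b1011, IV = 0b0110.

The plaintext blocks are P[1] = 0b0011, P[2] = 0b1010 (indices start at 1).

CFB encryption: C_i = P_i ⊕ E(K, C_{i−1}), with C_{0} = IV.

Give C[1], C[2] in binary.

C[1] = 0b1110, C[2] = 0b1111

C[1]: E(K, 0b0110) = 0b1101; 0b0011 ⊕ 0b1101 = 0b1110.
C[2]: E(K, 0b1110) = 0b0101; 0b1010 ⊕ 0b0101 = 0b1111.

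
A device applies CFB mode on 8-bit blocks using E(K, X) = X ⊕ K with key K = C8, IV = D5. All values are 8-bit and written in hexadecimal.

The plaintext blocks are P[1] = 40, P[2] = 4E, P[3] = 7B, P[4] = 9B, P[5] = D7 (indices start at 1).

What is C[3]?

C[3] = 68

CFB encryption: C_i = P_i ⊕ E(K, C_{i−1}), with C_{0} = IV.
C[1]: E(K, D5) = 1D; 40 ⊕ 1D = 5D.
C[2]: E(K, 5D) = 95; 4E ⊕ 95 = DB.
C[3]: E(K, DB) = 13; 7B ⊕ 13 = 68.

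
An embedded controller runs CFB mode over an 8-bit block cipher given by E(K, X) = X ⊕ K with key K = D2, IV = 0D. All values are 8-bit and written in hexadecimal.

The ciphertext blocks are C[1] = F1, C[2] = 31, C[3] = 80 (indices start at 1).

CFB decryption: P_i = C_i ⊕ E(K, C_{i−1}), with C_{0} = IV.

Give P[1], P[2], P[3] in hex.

P[1] = 2E, P[2] = 12, P[3] = 63

P[1]: E(K, 0D) = DF; F1 ⊕ DF = 2E.
P[2]: E(K, F1) = 23; 31 ⊕ 23 = 12.
P[3]: E(K, 31) = E3; 80 ⊕ E3 = 63.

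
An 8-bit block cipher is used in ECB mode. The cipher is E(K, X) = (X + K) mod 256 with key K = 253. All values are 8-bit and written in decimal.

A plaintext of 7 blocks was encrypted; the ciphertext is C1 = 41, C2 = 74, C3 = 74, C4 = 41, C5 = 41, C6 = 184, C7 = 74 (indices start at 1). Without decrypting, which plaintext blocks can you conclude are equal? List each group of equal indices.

ECB encrypts each block independently with the same key, so equal ciphertext blocks imply equal plaintext blocks.
C1 = C4 = C5 = 41, so P1 = P4 = P5.
C2 = C3 = C7 = 74, so P2 = P3 = P7.

P1 = P4 = P5; P2 = P3 = P7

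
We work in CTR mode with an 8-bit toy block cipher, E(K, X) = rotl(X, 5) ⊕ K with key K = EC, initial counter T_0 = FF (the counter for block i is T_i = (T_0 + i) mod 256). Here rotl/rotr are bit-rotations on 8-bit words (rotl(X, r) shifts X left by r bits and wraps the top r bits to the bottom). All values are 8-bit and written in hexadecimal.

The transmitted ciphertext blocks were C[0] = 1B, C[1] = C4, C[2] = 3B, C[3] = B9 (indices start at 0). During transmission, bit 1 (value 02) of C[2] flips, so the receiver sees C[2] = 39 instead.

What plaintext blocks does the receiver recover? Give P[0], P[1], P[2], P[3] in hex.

P[0] = 08, P[1] = 28, P[2] = F5, P[3] = 15

CTR decryption: S_i = E(K, T_i) where T_i is the counter for block i; P_i = C_i ⊕ S_i.
Only C[2] changed, to 39. In CTR, a change in C_i flips the same bit in P_i only; the keystream is unaffected. Decrypting the received ciphertext:
P[0]: T = FF, S = E(K, T) = 13; 1B ⊕ 13 = 08.
P[1]: T = 00, S = E(K, T) = EC; C4 ⊕ EC = 28.
P[2]: T = 01, S = E(K, T) = CC; 39 ⊕ CC = F5.
P[3]: T = 02, S = E(K, T) = AC; B9 ⊕ AC = 15.
Blocks that differ from the original plaintext: P[2].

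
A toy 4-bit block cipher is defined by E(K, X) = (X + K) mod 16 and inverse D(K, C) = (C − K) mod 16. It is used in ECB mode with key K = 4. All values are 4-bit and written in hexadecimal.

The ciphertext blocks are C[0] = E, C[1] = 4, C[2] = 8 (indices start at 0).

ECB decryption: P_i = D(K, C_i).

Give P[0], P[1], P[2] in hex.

P[0]: D(K, E) = A.
P[1]: D(K, 4) = 0.
P[2]: D(K, 8) = 4.

P[0] = A, P[1] = 0, P[2] = 4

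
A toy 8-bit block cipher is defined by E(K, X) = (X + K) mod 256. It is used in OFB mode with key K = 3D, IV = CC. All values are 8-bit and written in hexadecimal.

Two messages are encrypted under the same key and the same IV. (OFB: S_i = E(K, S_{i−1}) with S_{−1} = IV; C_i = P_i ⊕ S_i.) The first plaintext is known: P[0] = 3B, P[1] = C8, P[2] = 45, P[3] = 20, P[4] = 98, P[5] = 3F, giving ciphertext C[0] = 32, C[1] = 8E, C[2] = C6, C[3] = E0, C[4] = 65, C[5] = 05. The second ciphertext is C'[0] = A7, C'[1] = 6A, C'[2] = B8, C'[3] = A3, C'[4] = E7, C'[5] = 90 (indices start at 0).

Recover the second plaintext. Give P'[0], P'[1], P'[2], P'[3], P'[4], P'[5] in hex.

P'[0] = AE, P'[1] = 2C, P'[2] = 3B, P'[3] = 63, P'[4] = 1A, P'[5] = AA

In OFB with a reused IV, both messages share the same keystream S_i, so C_i ⊕ C'_i = P_i ⊕ P'_i and thus P'_i = P_i ⊕ C_i ⊕ C'_i.
P'[0]: 3B ⊕ 32 ⊕ A7 = AE.
P'[1]: C8 ⊕ 8E ⊕ 6A = 2C.
P'[2]: 45 ⊕ C6 ⊕ B8 = 3B.
P'[3]: 20 ⊕ E0 ⊕ A3 = 63.
P'[4]: 98 ⊕ 65 ⊕ E7 = 1A.
P'[5]: 3F ⊕ 05 ⊕ 90 = AA.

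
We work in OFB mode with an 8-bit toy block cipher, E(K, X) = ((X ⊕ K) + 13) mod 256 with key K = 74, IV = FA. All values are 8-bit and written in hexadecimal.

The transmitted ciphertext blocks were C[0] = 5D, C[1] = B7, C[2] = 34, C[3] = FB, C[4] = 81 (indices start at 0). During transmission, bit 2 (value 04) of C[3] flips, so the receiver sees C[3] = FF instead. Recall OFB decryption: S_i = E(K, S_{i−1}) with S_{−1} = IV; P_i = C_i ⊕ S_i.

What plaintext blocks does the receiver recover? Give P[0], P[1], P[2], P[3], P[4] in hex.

Only C[3] changed, to FF. In OFB, a change in C_i flips the same bit in P_i only; the keystream is unaffected. Decrypting the received ciphertext:
P[0]: S = E(K, FA) = A1; 5D ⊕ A1 = FC.
P[1]: S = E(K, A1) = E8; B7 ⊕ E8 = 5F.
P[2]: S = E(K, E8) = AF; 34 ⊕ AF = 9B.
P[3]: S = E(K, AF) = EE; FF ⊕ EE = 11.
P[4]: S = E(K, EE) = AD; 81 ⊕ AD = 2C.
Blocks that differ from the original plaintext: P[3].

P[0] = FC, P[1] = 5F, P[2] = 9B, P[3] = 11, P[4] = 2C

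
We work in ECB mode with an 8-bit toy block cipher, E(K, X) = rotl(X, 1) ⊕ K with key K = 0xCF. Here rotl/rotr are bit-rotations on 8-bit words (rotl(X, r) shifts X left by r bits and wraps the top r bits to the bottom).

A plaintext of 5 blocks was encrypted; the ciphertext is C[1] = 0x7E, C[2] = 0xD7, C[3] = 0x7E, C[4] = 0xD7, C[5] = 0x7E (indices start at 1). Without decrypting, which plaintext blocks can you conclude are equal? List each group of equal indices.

ECB encrypts each block independently with the same key, so equal ciphertext blocks imply equal plaintext blocks.
C[1] = C[3] = C[5] = 0x7E, so P[1] = P[3] = P[5].
C[2] = C[4] = 0xD7, so P[2] = P[4].

P[1] = P[3] = P[5]; P[2] = P[4]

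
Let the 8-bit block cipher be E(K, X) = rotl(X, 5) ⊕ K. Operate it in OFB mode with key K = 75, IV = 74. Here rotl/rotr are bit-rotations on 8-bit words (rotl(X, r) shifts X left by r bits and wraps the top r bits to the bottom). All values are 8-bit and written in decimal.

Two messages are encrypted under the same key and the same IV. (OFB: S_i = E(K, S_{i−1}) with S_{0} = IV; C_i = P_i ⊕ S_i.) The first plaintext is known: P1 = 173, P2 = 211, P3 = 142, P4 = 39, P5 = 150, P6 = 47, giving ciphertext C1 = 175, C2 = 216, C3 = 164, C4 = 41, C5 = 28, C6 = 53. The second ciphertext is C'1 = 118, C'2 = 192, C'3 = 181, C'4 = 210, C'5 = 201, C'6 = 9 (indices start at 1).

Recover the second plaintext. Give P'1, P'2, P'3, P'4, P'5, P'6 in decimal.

In OFB with a reused IV, both messages share the same keystream S_i, so C_i ⊕ C'_i = P_i ⊕ P'_i and thus P'_i = P_i ⊕ C_i ⊕ C'_i.
P'1: 173 ⊕ 175 ⊕ 118 = 116.
P'2: 211 ⊕ 216 ⊕ 192 = 203.
P'3: 142 ⊕ 164 ⊕ 181 = 159.
P'4: 39 ⊕ 41 ⊕ 210 = 220.
P'5: 150 ⊕ 28 ⊕ 201 = 67.
P'6: 47 ⊕ 53 ⊕ 9 = 19.

P'1 = 116, P'2 = 203, P'3 = 159, P'4 = 220, P'5 = 67, P'6 = 19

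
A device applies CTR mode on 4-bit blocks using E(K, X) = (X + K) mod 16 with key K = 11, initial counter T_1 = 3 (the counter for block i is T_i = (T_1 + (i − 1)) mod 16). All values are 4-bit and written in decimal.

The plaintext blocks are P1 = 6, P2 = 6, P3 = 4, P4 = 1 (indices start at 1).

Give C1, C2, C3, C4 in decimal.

C1 = 8, C2 = 9, C3 = 4, C4 = 0

CTR encryption: S_i = E(K, T_i) where T_i is the counter for block i; C_i = P_i ⊕ S_i.
C1: T = 3, S = E(K, T) = 14; 6 ⊕ 14 = 8.
C2: T = 4, S = E(K, T) = 15; 6 ⊕ 15 = 9.
C3: T = 5, S = E(K, T) = 0; 4 ⊕ 0 = 4.
C4: T = 6, S = E(K, T) = 1; 1 ⊕ 1 = 0.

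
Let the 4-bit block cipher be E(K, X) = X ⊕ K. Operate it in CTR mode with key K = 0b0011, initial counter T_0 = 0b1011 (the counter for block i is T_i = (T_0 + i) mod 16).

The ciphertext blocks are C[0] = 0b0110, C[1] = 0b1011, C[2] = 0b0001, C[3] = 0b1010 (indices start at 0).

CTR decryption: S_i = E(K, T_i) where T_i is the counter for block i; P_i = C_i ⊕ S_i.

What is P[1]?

P[1] = 0b0100

P[1]: T = 0b1100, S = E(K, T) = 0b1111; 0b1011 ⊕ 0b1111 = 0b0100.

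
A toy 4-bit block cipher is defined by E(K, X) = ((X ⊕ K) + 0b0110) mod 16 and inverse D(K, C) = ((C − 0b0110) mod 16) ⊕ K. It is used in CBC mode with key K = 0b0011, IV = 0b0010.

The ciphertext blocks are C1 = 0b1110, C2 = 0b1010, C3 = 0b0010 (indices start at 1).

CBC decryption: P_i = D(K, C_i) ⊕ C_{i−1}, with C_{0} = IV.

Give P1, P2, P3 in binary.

P1: D(K, 0b1110) = 0b1011; 0b1011 ⊕ 0b0010 = 0b1001.
P2: D(K, 0b1010) = 0b0111; 0b0111 ⊕ 0b1110 = 0b1001.
P3: D(K, 0b0010) = 0b1111; 0b1111 ⊕ 0b1010 = 0b0101.

P1 = 0b1001, P2 = 0b1001, P3 = 0b0101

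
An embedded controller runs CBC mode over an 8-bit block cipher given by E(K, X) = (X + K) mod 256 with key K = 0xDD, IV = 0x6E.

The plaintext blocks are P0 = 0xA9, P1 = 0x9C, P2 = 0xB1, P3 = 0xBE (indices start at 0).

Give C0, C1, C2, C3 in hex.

C0 = 0xA4, C1 = 0x15, C2 = 0x81, C3 = 0x1C

CBC encryption: C_i = E(K, P_i ⊕ C_{i−1}), with C_{−1} = IV.
C0: P0 ⊕ 0x6E = 0xC7; E(K, 0xC7) = 0xA4.
C1: P1 ⊕ 0xA4 = 0x38; E(K, 0x38) = 0x15.
C2: P2 ⊕ 0x15 = 0xA4; E(K, 0xA4) = 0x81.
C3: P3 ⊕ 0x81 = 0x3F; E(K, 0x3F) = 0x1C.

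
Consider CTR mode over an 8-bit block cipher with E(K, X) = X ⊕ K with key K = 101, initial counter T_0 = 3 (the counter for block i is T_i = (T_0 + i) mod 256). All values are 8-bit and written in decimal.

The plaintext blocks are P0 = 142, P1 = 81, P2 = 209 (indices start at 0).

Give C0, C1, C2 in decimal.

C0 = 232, C1 = 48, C2 = 177

CTR encryption: S_i = E(K, T_i) where T_i is the counter for block i; C_i = P_i ⊕ S_i.
C0: T = 3, S = E(K, T) = 102; 142 ⊕ 102 = 232.
C1: T = 4, S = E(K, T) = 97; 81 ⊕ 97 = 48.
C2: T = 5, S = E(K, T) = 96; 209 ⊕ 96 = 177.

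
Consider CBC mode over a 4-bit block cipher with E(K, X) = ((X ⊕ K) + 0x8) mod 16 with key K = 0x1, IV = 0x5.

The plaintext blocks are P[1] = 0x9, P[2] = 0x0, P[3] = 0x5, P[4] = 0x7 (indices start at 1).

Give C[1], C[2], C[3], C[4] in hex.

CBC encryption: C_i = E(K, P_i ⊕ C_{i−1}), with C_{0} = IV.
C[1]: P[1] ⊕ 0x5 = 0xC; E(K, 0xC) = 0x5.
C[2]: P[2] ⊕ 0x5 = 0x5; E(K, 0x5) = 0xC.
C[3]: P[3] ⊕ 0xC = 0x9; E(K, 0x9) = 0x0.
C[4]: P[4] ⊕ 0x0 = 0x7; E(K, 0x7) = 0xE.

C[1] = 0x5, C[2] = 0xC, C[3] = 0x0, C[4] = 0xE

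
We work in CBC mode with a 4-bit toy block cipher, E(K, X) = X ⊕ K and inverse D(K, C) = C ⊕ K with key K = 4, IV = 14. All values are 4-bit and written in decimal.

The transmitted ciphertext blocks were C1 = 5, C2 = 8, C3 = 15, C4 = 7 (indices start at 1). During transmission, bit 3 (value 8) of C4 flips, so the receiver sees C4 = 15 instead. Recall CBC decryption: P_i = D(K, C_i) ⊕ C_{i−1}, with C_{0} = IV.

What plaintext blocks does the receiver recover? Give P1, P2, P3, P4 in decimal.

P1 = 15, P2 = 9, P3 = 3, P4 = 4

Only C4 changed, to 15. In CBC, a change in C_i garbles P_i and flips the same bit in P_{i+1}. Decrypting the received ciphertext:
P1: D(K, 5) = 1; 1 ⊕ 14 = 15.
P2: D(K, 8) = 12; 12 ⊕ 5 = 9.
P3: D(K, 15) = 11; 11 ⊕ 8 = 3.
P4: D(K, 15) = 11; 11 ⊕ 15 = 4.
Blocks that differ from the original plaintext: P4.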